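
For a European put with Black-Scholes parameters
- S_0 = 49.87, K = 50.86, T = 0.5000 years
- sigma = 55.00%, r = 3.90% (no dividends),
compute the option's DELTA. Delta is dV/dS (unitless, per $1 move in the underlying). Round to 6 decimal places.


d1 = 0.1940503100; d2 = -0.1948584196
phi(d1) = 0.3915013581; exp(-qT) = 1.0000000000; exp(-rT) = 0.9806888952
N(-d1) = 0.4230682444
Delta = -exp(-qT) * N(-d1) = -1.0000000000 * 0.4230682444 = -0.423068

Answer: Delta = -0.423068


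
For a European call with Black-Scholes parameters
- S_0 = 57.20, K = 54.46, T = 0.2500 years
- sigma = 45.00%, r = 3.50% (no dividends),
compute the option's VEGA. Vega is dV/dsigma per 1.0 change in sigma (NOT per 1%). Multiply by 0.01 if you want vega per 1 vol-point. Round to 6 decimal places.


Answer: Vega = 10.656635

Derivation:
d1 = 0.3695551606; d2 = 0.1445551606
phi(d1) = 0.3726096055; exp(-qT) = 1.0000000000; exp(-rT) = 0.9912881698
Vega = S * exp(-qT) * phi(d1) * sqrt(T) = 57.2000 * 1.0000000000 * 0.3726096055 * 0.5000000000 = 10.656635


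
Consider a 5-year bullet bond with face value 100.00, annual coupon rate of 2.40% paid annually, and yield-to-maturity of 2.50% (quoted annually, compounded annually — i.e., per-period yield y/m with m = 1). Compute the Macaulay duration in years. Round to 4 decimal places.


Answer: Macaulay duration = 4.7704 years

Derivation:
Coupon per period c = face * coupon_rate / m = 2.400000
Periods per year m = 1; per-period yield y/m = 0.025000
Number of cashflows N = 5
Cashflows (t years, CF_t, discount factor 1/(1+y/m)^(m*t), PV):
  t = 1.0000: CF_t = 2.400000, DF = 0.975610, PV = 2.341463
  t = 2.0000: CF_t = 2.400000, DF = 0.951814, PV = 2.284355
  t = 3.0000: CF_t = 2.400000, DF = 0.928599, PV = 2.228639
  t = 4.0000: CF_t = 2.400000, DF = 0.905951, PV = 2.174282
  t = 5.0000: CF_t = 102.400000, DF = 0.883854, PV = 90.506679
Price P = sum_t PV_t = 99.535417
Macaulay numerator sum_t t * PV_t:
  t * PV_t at t = 1.0000: 2.341463
  t * PV_t at t = 2.0000: 4.568709
  t * PV_t at t = 3.0000: 6.685916
  t * PV_t at t = 4.0000: 8.697126
  t * PV_t at t = 5.0000: 452.533395
Macaulay duration D = (sum_t t * PV_t) / P = 474.826610 / 99.535417 = 4.770429


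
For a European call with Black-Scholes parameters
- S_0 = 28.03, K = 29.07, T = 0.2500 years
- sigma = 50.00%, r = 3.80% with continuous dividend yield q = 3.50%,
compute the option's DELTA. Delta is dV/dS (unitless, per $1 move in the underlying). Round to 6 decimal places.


d1 = -0.0177253976; d2 = -0.2677253976
phi(d1) = 0.3988796135; exp(-qT) = 0.9912881698; exp(-rT) = 0.9905449824
N(d1) = 0.4929289597
Delta = exp(-qT) * N(d1) = 0.9912881698 * 0.4929289597 = 0.488635

Answer: Delta = 0.488635


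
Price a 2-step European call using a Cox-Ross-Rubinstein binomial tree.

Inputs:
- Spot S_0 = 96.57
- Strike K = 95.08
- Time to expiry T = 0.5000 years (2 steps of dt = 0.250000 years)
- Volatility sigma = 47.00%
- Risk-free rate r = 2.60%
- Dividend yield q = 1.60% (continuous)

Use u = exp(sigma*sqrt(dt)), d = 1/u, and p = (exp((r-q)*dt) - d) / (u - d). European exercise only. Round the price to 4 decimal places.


dt = T/N = 0.250000
u = exp(sigma*sqrt(dt)) = 1.264909; d = 1/u = 0.790571
p = (exp((r-q)*dt) - d) / (u - d) = 0.446796
Discount per step: exp(-r*dt) = 0.993521
Stock lattice S(k, i) with i counting down-moves:
  k=0: S(0,0) = 96.5700
  k=1: S(1,0) = 122.1522; S(1,1) = 76.3454
  k=2: S(2,0) = 154.5114; S(2,1) = 96.5700; S(2,2) = 60.3565
Terminal payoffs V(N, i) = max(S_T - K, 0):
  V(2,0) = 59.431439; V(2,1) = 1.490000; V(2,2) = 0.000000
Backward induction: V(k, i) = exp(-r*dt) * [p * V(k+1, i) + (1-p) * V(k+1, i+1)].
  V(1,0) = exp(-r*dt) * [p*59.431439 + (1-p)*1.490000] = 27.200623
  V(1,1) = exp(-r*dt) * [p*1.490000 + (1-p)*0.000000] = 0.661413
  V(0,0) = exp(-r*dt) * [p*27.200623 + (1-p)*0.661413] = 12.437915

Answer: Price = V(0,0) = 12.4379


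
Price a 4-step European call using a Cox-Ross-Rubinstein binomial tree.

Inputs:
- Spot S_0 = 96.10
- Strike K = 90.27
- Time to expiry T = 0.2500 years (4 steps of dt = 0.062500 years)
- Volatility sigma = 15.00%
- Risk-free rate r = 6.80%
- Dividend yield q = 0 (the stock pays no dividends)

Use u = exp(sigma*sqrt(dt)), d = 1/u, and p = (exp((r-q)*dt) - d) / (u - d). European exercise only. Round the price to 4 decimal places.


Answer: Price = V(0,0) = 7.8856

Derivation:
dt = T/N = 0.062500
u = exp(sigma*sqrt(dt)) = 1.038212; d = 1/u = 0.963194
p = (exp((r-q)*dt) - d) / (u - d) = 0.547400
Discount per step: exp(-r*dt) = 0.995759
Stock lattice S(k, i) with i counting down-moves:
  k=0: S(0,0) = 96.1000
  k=1: S(1,0) = 99.7722; S(1,1) = 92.5630
  k=2: S(2,0) = 103.5847; S(2,1) = 96.1000; S(2,2) = 89.1561
  k=3: S(3,0) = 107.5428; S(3,1) = 99.7722; S(3,2) = 92.5630; S(3,3) = 85.8747
  k=4: S(4,0) = 111.6523; S(4,1) = 103.5847; S(4,2) = 96.1000; S(4,3) = 89.1561; S(4,4) = 82.7140
Terminal payoffs V(N, i) = max(S_T - K, 0):
  V(4,0) = 21.382271; V(4,1) = 13.314667; V(4,2) = 5.830000; V(4,3) = 0.000000; V(4,4) = 0.000000
Backward induction: V(k, i) = exp(-r*dt) * [p * V(k+1, i) + (1-p) * V(k+1, i+1)].
  V(3,0) = exp(-r*dt) * [p*21.382271 + (1-p)*13.314667] = 17.655677
  V(3,1) = exp(-r*dt) * [p*13.314667 + (1-p)*5.830000] = 9.885006
  V(3,2) = exp(-r*dt) * [p*5.830000 + (1-p)*0.000000] = 3.177808
  V(3,3) = exp(-r*dt) * [p*0.000000 + (1-p)*0.000000] = 0.000000
  V(2,0) = exp(-r*dt) * [p*17.655677 + (1-p)*9.885006] = 14.078710
  V(2,1) = exp(-r*dt) * [p*9.885006 + (1-p)*3.177808] = 6.820281
  V(2,2) = exp(-r*dt) * [p*3.177808 + (1-p)*0.000000] = 1.732155
  V(1,0) = exp(-r*dt) * [p*14.078710 + (1-p)*6.820281] = 10.747770
  V(1,1) = exp(-r*dt) * [p*6.820281 + (1-p)*1.732155] = 4.498237
  V(0,0) = exp(-r*dt) * [p*10.747770 + (1-p)*4.498237] = 7.885646


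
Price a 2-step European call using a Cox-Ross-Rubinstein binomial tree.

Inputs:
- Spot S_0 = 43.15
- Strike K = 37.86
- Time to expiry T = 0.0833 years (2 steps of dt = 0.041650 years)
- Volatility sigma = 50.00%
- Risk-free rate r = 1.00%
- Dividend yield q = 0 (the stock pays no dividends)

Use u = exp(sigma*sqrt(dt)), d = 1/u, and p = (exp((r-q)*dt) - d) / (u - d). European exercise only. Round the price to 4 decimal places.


dt = T/N = 0.041650
u = exp(sigma*sqrt(dt)) = 1.107430; d = 1/u = 0.902992
p = (exp((r-q)*dt) - d) / (u - d) = 0.476549
Discount per step: exp(-r*dt) = 0.999584
Stock lattice S(k, i) with i counting down-moves:
  k=0: S(0,0) = 43.1500
  k=1: S(1,0) = 47.7856; S(1,1) = 38.9641
  k=2: S(2,0) = 52.9192; S(2,1) = 43.1500; S(2,2) = 35.1843
Terminal payoffs V(N, i) = max(S_T - K, 0):
  V(2,0) = 15.059174; V(2,1) = 5.290000; V(2,2) = 0.000000
Backward induction: V(k, i) = exp(-r*dt) * [p * V(k+1, i) + (1-p) * V(k+1, i+1)].
  V(1,0) = exp(-r*dt) * [p*15.059174 + (1-p)*5.290000] = 9.941353
  V(1,1) = exp(-r*dt) * [p*5.290000 + (1-p)*0.000000] = 2.519897
  V(0,0) = exp(-r*dt) * [p*9.941353 + (1-p)*2.519897] = 6.054065

Answer: Price = V(0,0) = 6.0541


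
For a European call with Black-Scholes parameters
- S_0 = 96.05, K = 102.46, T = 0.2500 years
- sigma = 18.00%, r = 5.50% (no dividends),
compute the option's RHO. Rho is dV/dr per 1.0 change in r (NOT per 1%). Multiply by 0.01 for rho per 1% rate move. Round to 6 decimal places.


Answer: Rho = 6.844791

Derivation:
d1 = -0.5200398811; d2 = -0.6100398811
phi(d1) = 0.3484852855; exp(-qT) = 1.0000000000; exp(-rT) = 0.9863440995
N(d2) = 0.2709176947
Rho = K*T*exp(-rT)*N(d2) = 102.4600 * 0.2500 * 0.9863440995 * 0.2709176947 = 6.844791


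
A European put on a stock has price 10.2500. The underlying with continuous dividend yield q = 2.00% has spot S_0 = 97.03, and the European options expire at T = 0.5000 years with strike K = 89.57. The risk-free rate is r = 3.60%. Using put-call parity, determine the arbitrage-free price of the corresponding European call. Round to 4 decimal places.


Put-call parity: C - P = S_0 * exp(-qT) - K * exp(-rT).
S_0 * exp(-qT) = 97.0300 * 0.99004983 = 96.06453537
K * exp(-rT) = 89.5700 * 0.98216103 = 87.97216367
C = P + S*exp(-qT) - K*exp(-rT)
C = 10.2500 + 96.06453537 - 87.97216367 = 18.3424

Answer: Call price = 18.3424


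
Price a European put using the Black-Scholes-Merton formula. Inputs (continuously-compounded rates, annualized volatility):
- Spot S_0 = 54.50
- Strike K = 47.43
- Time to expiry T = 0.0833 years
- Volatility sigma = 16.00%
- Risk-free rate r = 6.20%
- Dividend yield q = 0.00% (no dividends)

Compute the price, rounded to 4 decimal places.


Answer: Price = 0.0006

Derivation:
d1 = (ln(S/K) + (r - q + 0.5*sigma^2) * T) / (sigma * sqrt(T)) = 3.14379445
d2 = d1 - sigma * sqrt(T) = 3.09761567
exp(-rT) = 0.99484871; exp(-qT) = 1.00000000
P = K * exp(-rT) * N(-d2) - S_0 * exp(-qT) * N(-d1)
N(-d1) = 0.00083386; N(-d2) = 0.00097542
P = 47.4300 * 0.99484871 * 0.00097542 - 54.5000 * 1.00000000 * 0.00083386 = 0.0006


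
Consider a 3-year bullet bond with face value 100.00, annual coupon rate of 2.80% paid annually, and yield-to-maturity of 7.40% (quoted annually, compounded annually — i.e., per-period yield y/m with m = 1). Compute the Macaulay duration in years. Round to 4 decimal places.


Coupon per period c = face * coupon_rate / m = 2.800000
Periods per year m = 1; per-period yield y/m = 0.074000
Number of cashflows N = 3
Cashflows (t years, CF_t, discount factor 1/(1+y/m)^(m*t), PV):
  t = 1.0000: CF_t = 2.800000, DF = 0.931099, PV = 2.607076
  t = 2.0000: CF_t = 2.800000, DF = 0.866945, PV = 2.427445
  t = 3.0000: CF_t = 102.800000, DF = 0.807211, PV = 82.981307
Price P = sum_t PV_t = 88.015829
Macaulay numerator sum_t t * PV_t:
  t * PV_t at t = 1.0000: 2.607076
  t * PV_t at t = 2.0000: 4.854891
  t * PV_t at t = 3.0000: 248.943921
Macaulay duration D = (sum_t t * PV_t) / P = 256.405888 / 88.015829 = 2.913179

Answer: Macaulay duration = 2.9132 years


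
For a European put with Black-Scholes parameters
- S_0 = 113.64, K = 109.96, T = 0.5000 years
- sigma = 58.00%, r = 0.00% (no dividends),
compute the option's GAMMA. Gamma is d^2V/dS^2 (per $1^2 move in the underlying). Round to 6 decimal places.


Answer: Gamma = 0.008218

Derivation:
d1 = 0.2853270802; d2 = -0.1247948529
phi(d1) = 0.3830291035; exp(-qT) = 1.0000000000; exp(-rT) = 1.0000000000
Gamma = exp(-qT) * phi(d1) / (S * sigma * sqrt(T)) = 1.0000000000 * 0.3830291035 / (113.6400 * 0.5800 * 0.7071067812) = 0.008218


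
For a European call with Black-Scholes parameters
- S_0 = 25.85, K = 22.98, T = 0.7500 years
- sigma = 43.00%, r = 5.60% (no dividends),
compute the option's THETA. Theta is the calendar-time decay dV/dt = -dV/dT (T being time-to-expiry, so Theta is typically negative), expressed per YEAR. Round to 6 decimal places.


Answer: Theta = -2.854319

Derivation:
d1 = 0.6150091584; d2 = 0.2426182348
phi(d1) = 0.3302000270; exp(-qT) = 1.0000000000; exp(-rT) = 0.9588697806
Theta = -S*exp(-qT)*phi(d1)*sigma/(2*sqrt(T)) - r*K*exp(-rT)*N(d2) + q*S*exp(-qT)*N(d1)
N(d1) = 0.7307256639; N(d2) = 0.5958494230; sqrt(T) = 0.8660254038
Term 1 = -25.8500 * 1.0000000000 * 0.3302000270 * 0.4300 / (2 * 0.8660254038) = -2.1190708633
Term 2 = -0.0560 * 22.9800 * 0.9588697806 * 0.5958494230 = -0.7352486000
Term 3 = 0 (no dividend yield, q = 0)
Theta = -2.1190708633 + (-0.7352486000) + (0.0000000000) = -2.854319


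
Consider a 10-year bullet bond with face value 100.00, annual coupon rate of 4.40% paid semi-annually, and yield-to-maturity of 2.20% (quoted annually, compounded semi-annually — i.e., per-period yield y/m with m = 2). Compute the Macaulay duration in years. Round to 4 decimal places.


Answer: Macaulay duration = 8.3800 years

Derivation:
Coupon per period c = face * coupon_rate / m = 2.200000
Periods per year m = 2; per-period yield y/m = 0.011000
Number of cashflows N = 20
Cashflows (t years, CF_t, discount factor 1/(1+y/m)^(m*t), PV):
  t = 0.5000: CF_t = 2.200000, DF = 0.989120, PV = 2.176063
  t = 1.0000: CF_t = 2.200000, DF = 0.978358, PV = 2.152387
  t = 1.5000: CF_t = 2.200000, DF = 0.967713, PV = 2.128968
  t = 2.0000: CF_t = 2.200000, DF = 0.957184, PV = 2.105805
  t = 2.5000: CF_t = 2.200000, DF = 0.946769, PV = 2.082893
  t = 3.0000: CF_t = 2.200000, DF = 0.936468, PV = 2.060230
  t = 3.5000: CF_t = 2.200000, DF = 0.926279, PV = 2.037814
  t = 4.0000: CF_t = 2.200000, DF = 0.916201, PV = 2.015642
  t = 4.5000: CF_t = 2.200000, DF = 0.906232, PV = 1.993711
  t = 5.0000: CF_t = 2.200000, DF = 0.896372, PV = 1.972019
  t = 5.5000: CF_t = 2.200000, DF = 0.886620, PV = 1.950563
  t = 6.0000: CF_t = 2.200000, DF = 0.876973, PV = 1.929340
  t = 6.5000: CF_t = 2.200000, DF = 0.867431, PV = 1.908348
  t = 7.0000: CF_t = 2.200000, DF = 0.857993, PV = 1.887585
  t = 7.5000: CF_t = 2.200000, DF = 0.848658, PV = 1.867047
  t = 8.0000: CF_t = 2.200000, DF = 0.839424, PV = 1.846733
  t = 8.5000: CF_t = 2.200000, DF = 0.830291, PV = 1.826640
  t = 9.0000: CF_t = 2.200000, DF = 0.821257, PV = 1.806766
  t = 9.5000: CF_t = 2.200000, DF = 0.812322, PV = 1.787108
  t = 10.0000: CF_t = 102.200000, DF = 0.803483, PV = 82.116000
Price P = sum_t PV_t = 119.651664
Macaulay numerator sum_t t * PV_t:
  t * PV_t at t = 0.5000: 1.088032
  t * PV_t at t = 1.0000: 2.152387
  t * PV_t at t = 1.5000: 3.193453
  t * PV_t at t = 2.0000: 4.211609
  t * PV_t at t = 2.5000: 5.207232
  t * PV_t at t = 3.0000: 6.180691
  t * PV_t at t = 3.5000: 7.132350
  t * PV_t at t = 4.0000: 8.062569
  t * PV_t at t = 4.5000: 8.971701
  t * PV_t at t = 5.0000: 9.860096
  t * PV_t at t = 5.5000: 10.728096
  t * PV_t at t = 6.0000: 11.576041
  t * PV_t at t = 6.5000: 12.404264
  t * PV_t at t = 7.0000: 13.213095
  t * PV_t at t = 7.5000: 14.002856
  t * PV_t at t = 8.0000: 14.773867
  t * PV_t at t = 8.5000: 15.526443
  t * PV_t at t = 9.0000: 16.260893
  t * PV_t at t = 9.5000: 16.977523
  t * PV_t at t = 10.0000: 821.159996
Macaulay duration D = (sum_t t * PV_t) / P = 1002.683191 / 119.651664 = 8.380019


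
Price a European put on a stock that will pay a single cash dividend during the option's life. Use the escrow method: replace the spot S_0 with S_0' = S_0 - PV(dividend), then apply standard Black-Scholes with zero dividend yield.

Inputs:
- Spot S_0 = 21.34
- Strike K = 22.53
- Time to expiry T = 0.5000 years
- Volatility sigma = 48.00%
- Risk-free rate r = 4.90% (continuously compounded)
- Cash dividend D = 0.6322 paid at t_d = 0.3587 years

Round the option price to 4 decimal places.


PV(D) = D * exp(-r * t_d) = 0.6322 * 0.98257726 = 0.62118535
S_0' = S_0 - PV(D) = 21.3400 - 0.62118535 = 20.71881465
d1 = (ln(S_0'/K) + (r + sigma^2/2)*T) / (sigma*sqrt(T)) = -0.00502501
d2 = d1 - sigma*sqrt(T) = -0.34443627
exp(-rT) = 0.97579769
N(-d1) = 0.50200468; N(-d2) = 0.63474089
P = K * exp(-rT) * N(-d2) - S_0' * N(-d1) = 22.5300 * 0.97579769 * 0.63474089 - 20.71881465 * 0.50200468 = 3.5537

Answer: Price = 3.5537


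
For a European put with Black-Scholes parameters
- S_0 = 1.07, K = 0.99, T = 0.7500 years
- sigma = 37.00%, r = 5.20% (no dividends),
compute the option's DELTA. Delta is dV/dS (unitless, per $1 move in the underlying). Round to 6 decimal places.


d1 = 0.5244415295; d2 = 0.2040121301
phi(d1) = 0.3476851354; exp(-qT) = 1.0000000000; exp(-rT) = 0.9617507091
N(-d1) = 0.2999857389
Delta = -exp(-qT) * N(-d1) = -1.0000000000 * 0.2999857389 = -0.299986

Answer: Delta = -0.299986


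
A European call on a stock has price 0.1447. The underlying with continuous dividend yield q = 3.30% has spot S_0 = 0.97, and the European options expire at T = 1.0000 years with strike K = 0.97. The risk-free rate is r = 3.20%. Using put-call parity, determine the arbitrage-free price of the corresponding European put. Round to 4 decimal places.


Put-call parity: C - P = S_0 * exp(-qT) - K * exp(-rT).
S_0 * exp(-qT) = 0.9700 * 0.96753856 = 0.93851240
K * exp(-rT) = 0.9700 * 0.96850658 = 0.93945138
P = C - S*exp(-qT) + K*exp(-rT)
P = 0.1447 - 0.93851240 + 0.93945138 = 0.1456

Answer: Put price = 0.1456


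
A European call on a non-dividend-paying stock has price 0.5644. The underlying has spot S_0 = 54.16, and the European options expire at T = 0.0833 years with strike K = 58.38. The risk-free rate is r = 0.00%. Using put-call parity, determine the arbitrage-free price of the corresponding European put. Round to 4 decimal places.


Answer: Put price = 4.7844

Derivation:
Put-call parity: C - P = S_0 * exp(-qT) - K * exp(-rT).
S_0 * exp(-qT) = 54.1600 * 1.00000000 = 54.16000000
K * exp(-rT) = 58.3800 * 1.00000000 = 58.38000000
P = C - S*exp(-qT) + K*exp(-rT)
P = 0.5644 - 54.16000000 + 58.38000000 = 4.7844


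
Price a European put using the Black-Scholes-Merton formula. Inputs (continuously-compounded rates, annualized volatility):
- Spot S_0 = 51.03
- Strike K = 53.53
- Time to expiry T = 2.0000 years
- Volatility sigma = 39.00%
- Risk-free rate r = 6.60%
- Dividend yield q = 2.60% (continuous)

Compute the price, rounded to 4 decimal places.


Answer: Price = 9.6095

Derivation:
d1 = (ln(S/K) + (r - q + 0.5*sigma^2) * T) / (sigma * sqrt(T)) = 0.33410152
d2 = d1 - sigma * sqrt(T) = -0.21744177
exp(-rT) = 0.87634100; exp(-qT) = 0.94932887
P = K * exp(-rT) * N(-d2) - S_0 * exp(-qT) * N(-d1)
N(-d1) = 0.36915148; N(-d2) = 0.58606796
P = 53.5300 * 0.87634100 * 0.58606796 - 51.0300 * 0.94932887 * 0.36915148 = 9.6095


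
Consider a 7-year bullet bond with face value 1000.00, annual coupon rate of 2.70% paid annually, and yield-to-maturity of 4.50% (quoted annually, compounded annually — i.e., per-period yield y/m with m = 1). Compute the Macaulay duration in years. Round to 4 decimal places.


Coupon per period c = face * coupon_rate / m = 27.000000
Periods per year m = 1; per-period yield y/m = 0.045000
Number of cashflows N = 7
Cashflows (t years, CF_t, discount factor 1/(1+y/m)^(m*t), PV):
  t = 1.0000: CF_t = 27.000000, DF = 0.956938, PV = 25.837321
  t = 2.0000: CF_t = 27.000000, DF = 0.915730, PV = 24.724709
  t = 3.0000: CF_t = 27.000000, DF = 0.876297, PV = 23.660008
  t = 4.0000: CF_t = 27.000000, DF = 0.838561, PV = 22.641156
  t = 5.0000: CF_t = 27.000000, DF = 0.802451, PV = 21.666178
  t = 6.0000: CF_t = 27.000000, DF = 0.767896, PV = 20.733185
  t = 7.0000: CF_t = 1027.000000, DF = 0.734828, PV = 754.668826
Price P = sum_t PV_t = 893.931383
Macaulay numerator sum_t t * PV_t:
  t * PV_t at t = 1.0000: 25.837321
  t * PV_t at t = 2.0000: 49.449417
  t * PV_t at t = 3.0000: 70.980025
  t * PV_t at t = 4.0000: 90.564625
  t * PV_t at t = 5.0000: 108.330891
  t * PV_t at t = 6.0000: 124.399110
  t * PV_t at t = 7.0000: 5282.681782
Macaulay duration D = (sum_t t * PV_t) / P = 5752.243171 / 893.931383 = 6.434770

Answer: Macaulay duration = 6.4348 years


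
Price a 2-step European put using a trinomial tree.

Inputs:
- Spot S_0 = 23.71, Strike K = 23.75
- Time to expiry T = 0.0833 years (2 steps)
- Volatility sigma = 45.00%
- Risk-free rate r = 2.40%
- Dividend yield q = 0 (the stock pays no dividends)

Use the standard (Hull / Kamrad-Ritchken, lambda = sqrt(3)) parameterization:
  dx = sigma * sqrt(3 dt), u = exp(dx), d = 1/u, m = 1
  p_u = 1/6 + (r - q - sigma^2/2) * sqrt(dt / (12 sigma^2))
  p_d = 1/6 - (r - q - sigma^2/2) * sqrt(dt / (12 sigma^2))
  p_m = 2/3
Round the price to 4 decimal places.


Answer: Price = V(0,0) = 1.0523

Derivation:
dt = T/N = 0.041650; dx = sigma*sqrt(3*dt) = 0.159067
u = exp(dx) = 1.172417; d = 1/u = 0.852939
p_u = 0.156553, p_m = 0.666667, p_d = 0.176780
Discount per step: exp(-r*dt) = 0.999001
Stock lattice S(k, j) with j the centered position index:
  k=0: S(0,+0) = 23.7100
  k=1: S(1,-1) = 20.2232; S(1,+0) = 23.7100; S(1,+1) = 27.7980
  k=2: S(2,-2) = 17.2491; S(2,-1) = 20.2232; S(2,+0) = 23.7100; S(2,+1) = 27.7980; S(2,+2) = 32.5908
Terminal payoffs V(N, j) = max(K - S_T, 0):
  V(2,-2) = 6.500856; V(2,-1) = 3.526815; V(2,+0) = 0.040000; V(2,+1) = 0.000000; V(2,+2) = 0.000000
Backward induction: V(k, j) = exp(-r*dt) * [p_u * V(k+1, j+1) + p_m * V(k+1, j) + p_d * V(k+1, j-1)]
  V(1,-1) = exp(-r*dt) * [p_u*0.040000 + p_m*3.526815 + p_d*6.500856] = 3.503192
  V(1,+0) = exp(-r*dt) * [p_u*0.000000 + p_m*0.040000 + p_d*3.526815] = 0.649488
  V(1,+1) = exp(-r*dt) * [p_u*0.000000 + p_m*0.000000 + p_d*0.040000] = 0.007064
  V(0,+0) = exp(-r*dt) * [p_u*0.007064 + p_m*0.649488 + p_d*3.503192] = 1.052341


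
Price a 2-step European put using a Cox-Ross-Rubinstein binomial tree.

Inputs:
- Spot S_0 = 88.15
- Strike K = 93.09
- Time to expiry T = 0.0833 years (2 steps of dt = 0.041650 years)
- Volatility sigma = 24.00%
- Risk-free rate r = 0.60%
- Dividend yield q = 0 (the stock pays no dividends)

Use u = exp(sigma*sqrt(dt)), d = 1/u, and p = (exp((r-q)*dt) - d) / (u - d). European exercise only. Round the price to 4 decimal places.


Answer: Price = V(0,0) = 5.8864

Derivation:
dt = T/N = 0.041650
u = exp(sigma*sqrt(dt)) = 1.050199; d = 1/u = 0.952200
p = (exp((r-q)*dt) - d) / (u - d) = 0.490308
Discount per step: exp(-r*dt) = 0.999750
Stock lattice S(k, i) with i counting down-moves:
  k=0: S(0,0) = 88.1500
  k=1: S(1,0) = 92.5751; S(1,1) = 83.9364
  k=2: S(2,0) = 97.2223; S(2,1) = 88.1500; S(2,2) = 79.9243
Terminal payoffs V(N, i) = max(K - S_T, 0):
  V(2,0) = 0.000000; V(2,1) = 4.940000; V(2,2) = 13.165702
Backward induction: V(k, i) = exp(-r*dt) * [p * V(k+1, i) + (1-p) * V(k+1, i+1)].
  V(1,0) = exp(-r*dt) * [p*0.000000 + (1-p)*4.940000] = 2.517250
  V(1,1) = exp(-r*dt) * [p*4.940000 + (1-p)*13.165702] = 9.130294
  V(0,0) = exp(-r*dt) * [p*2.517250 + (1-p)*9.130294] = 5.886396


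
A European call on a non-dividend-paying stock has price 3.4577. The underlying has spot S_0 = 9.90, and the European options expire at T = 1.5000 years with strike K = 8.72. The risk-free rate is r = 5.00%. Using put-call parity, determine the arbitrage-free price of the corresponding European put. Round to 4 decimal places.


Answer: Put price = 1.6476

Derivation:
Put-call parity: C - P = S_0 * exp(-qT) - K * exp(-rT).
S_0 * exp(-qT) = 9.9000 * 1.00000000 = 9.90000000
K * exp(-rT) = 8.7200 * 0.92774349 = 8.08992320
P = C - S*exp(-qT) + K*exp(-rT)
P = 3.4577 - 9.90000000 + 8.08992320 = 1.6476


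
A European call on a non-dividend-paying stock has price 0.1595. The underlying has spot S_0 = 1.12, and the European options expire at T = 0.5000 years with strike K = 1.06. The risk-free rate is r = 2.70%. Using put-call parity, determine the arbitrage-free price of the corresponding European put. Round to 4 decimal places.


Put-call parity: C - P = S_0 * exp(-qT) - K * exp(-rT).
S_0 * exp(-qT) = 1.1200 * 1.00000000 = 1.12000000
K * exp(-rT) = 1.0600 * 0.98659072 = 1.04578616
P = C - S*exp(-qT) + K*exp(-rT)
P = 0.1595 - 1.12000000 + 1.04578616 = 0.0853

Answer: Put price = 0.0853


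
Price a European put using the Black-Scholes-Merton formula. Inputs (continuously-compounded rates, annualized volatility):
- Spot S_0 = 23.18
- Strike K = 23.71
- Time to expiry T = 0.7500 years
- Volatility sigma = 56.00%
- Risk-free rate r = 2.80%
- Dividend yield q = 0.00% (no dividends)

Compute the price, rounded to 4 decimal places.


d1 = (ln(S/K) + (r - q + 0.5*sigma^2) * T) / (sigma * sqrt(T)) = 0.23917341
d2 = d1 - sigma * sqrt(T) = -0.24580082
exp(-rT) = 0.97921896; exp(-qT) = 1.00000000
P = K * exp(-rT) * N(-d2) - S_0 * exp(-qT) * N(-d1)
N(-d1) = 0.40548556; N(-d2) = 0.59708179
P = 23.7100 * 0.97921896 * 0.59708179 - 23.1800 * 1.00000000 * 0.40548556 = 4.4635

Answer: Price = 4.4635


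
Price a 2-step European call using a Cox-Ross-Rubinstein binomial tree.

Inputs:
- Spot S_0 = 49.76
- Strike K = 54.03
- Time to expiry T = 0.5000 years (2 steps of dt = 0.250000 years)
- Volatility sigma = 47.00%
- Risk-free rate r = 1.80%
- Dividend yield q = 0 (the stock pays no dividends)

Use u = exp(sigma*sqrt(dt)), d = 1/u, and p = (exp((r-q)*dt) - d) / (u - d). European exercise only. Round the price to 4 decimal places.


dt = T/N = 0.250000
u = exp(sigma*sqrt(dt)) = 1.264909; d = 1/u = 0.790571
p = (exp((r-q)*dt) - d) / (u - d) = 0.451027
Discount per step: exp(-r*dt) = 0.995510
Stock lattice S(k, i) with i counting down-moves:
  k=0: S(0,0) = 49.7600
  k=1: S(1,0) = 62.9419; S(1,1) = 39.3388
  k=2: S(2,0) = 79.6157; S(2,1) = 49.7600; S(2,2) = 31.1001
Terminal payoffs V(N, i) = max(S_T - K, 0):
  V(2,0) = 25.585711; V(2,1) = 0.000000; V(2,2) = 0.000000
Backward induction: V(k, i) = exp(-r*dt) * [p * V(k+1, i) + (1-p) * V(k+1, i+1)].
  V(1,0) = exp(-r*dt) * [p*25.585711 + (1-p)*0.000000] = 11.488038
  V(1,1) = exp(-r*dt) * [p*0.000000 + (1-p)*0.000000] = 0.000000
  V(0,0) = exp(-r*dt) * [p*11.488038 + (1-p)*0.000000] = 5.158153

Answer: Price = V(0,0) = 5.1582


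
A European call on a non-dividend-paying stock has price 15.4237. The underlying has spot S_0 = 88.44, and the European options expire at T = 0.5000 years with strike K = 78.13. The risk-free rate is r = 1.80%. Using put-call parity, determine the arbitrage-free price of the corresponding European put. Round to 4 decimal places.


Answer: Put price = 4.4137

Derivation:
Put-call parity: C - P = S_0 * exp(-qT) - K * exp(-rT).
S_0 * exp(-qT) = 88.4400 * 1.00000000 = 88.44000000
K * exp(-rT) = 78.1300 * 0.99104038 = 77.42998479
P = C - S*exp(-qT) + K*exp(-rT)
P = 15.4237 - 88.44000000 + 77.42998479 = 4.4137


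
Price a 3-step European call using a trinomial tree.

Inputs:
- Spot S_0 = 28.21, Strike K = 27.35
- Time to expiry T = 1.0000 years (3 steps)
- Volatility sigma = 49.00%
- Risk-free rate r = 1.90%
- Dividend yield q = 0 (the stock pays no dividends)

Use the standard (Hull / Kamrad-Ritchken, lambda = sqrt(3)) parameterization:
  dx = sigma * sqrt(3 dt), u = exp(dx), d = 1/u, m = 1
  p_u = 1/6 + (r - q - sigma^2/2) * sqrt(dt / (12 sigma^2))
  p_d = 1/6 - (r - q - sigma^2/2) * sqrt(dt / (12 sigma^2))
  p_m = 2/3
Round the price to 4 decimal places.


dt = T/N = 0.333333; dx = sigma*sqrt(3*dt) = 0.490000
u = exp(dx) = 1.632316; d = 1/u = 0.612626
p_u = 0.132296, p_m = 0.666667, p_d = 0.201037
Discount per step: exp(-r*dt) = 0.993687
Stock lattice S(k, j) with j the centered position index:
  k=0: S(0,+0) = 28.2100
  k=1: S(1,-1) = 17.2822; S(1,+0) = 28.2100; S(1,+1) = 46.0476
  k=2: S(2,-2) = 10.5875; S(2,-1) = 17.2822; S(2,+0) = 28.2100; S(2,+1) = 46.0476; S(2,+2) = 75.1643
  k=3: S(3,-3) = 6.4862; S(3,-2) = 10.5875; S(3,-1) = 17.2822; S(3,+0) = 28.2100; S(3,+1) = 46.0476; S(3,+2) = 75.1643; S(3,+3) = 122.6919
Terminal payoffs V(N, j) = max(S_T - K, 0):
  V(3,-3) = 0.000000; V(3,-2) = 0.000000; V(3,-1) = 0.000000; V(3,+0) = 0.860000; V(3,+1) = 18.697641; V(3,+2) = 47.814311; V(3,+3) = 95.341923
Backward induction: V(k, j) = exp(-r*dt) * [p_u * V(k+1, j+1) + p_m * V(k+1, j) + p_d * V(k+1, j-1)]
  V(2,-2) = exp(-r*dt) * [p_u*0.000000 + p_m*0.000000 + p_d*0.000000] = 0.000000
  V(2,-1) = exp(-r*dt) * [p_u*0.860000 + p_m*0.000000 + p_d*0.000000] = 0.113056
  V(2,+0) = exp(-r*dt) * [p_u*18.697641 + p_m*0.860000 + p_d*0.000000] = 3.027718
  V(2,+1) = exp(-r*dt) * [p_u*47.814311 + p_m*18.697641 + p_d*0.860000] = 18.843901
  V(2,+2) = exp(-r*dt) * [p_u*95.341923 + p_m*47.814311 + p_d*18.697641] = 47.943872
  V(1,-1) = exp(-r*dt) * [p_u*3.027718 + p_m*0.113056 + p_d*0.000000] = 0.472921
  V(1,+0) = exp(-r*dt) * [p_u*18.843901 + p_m*3.027718 + p_d*0.113056] = 4.505553
  V(1,+1) = exp(-r*dt) * [p_u*47.943872 + p_m*18.843901 + p_d*3.027718] = 19.390865
  V(0,+0) = exp(-r*dt) * [p_u*19.390865 + p_m*4.505553 + p_d*0.472921] = 5.628350

Answer: Price = V(0,0) = 5.6283


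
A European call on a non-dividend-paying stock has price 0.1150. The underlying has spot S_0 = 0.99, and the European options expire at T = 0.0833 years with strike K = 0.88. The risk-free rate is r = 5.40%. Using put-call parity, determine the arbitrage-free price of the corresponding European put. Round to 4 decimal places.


Answer: Put price = 0.0011

Derivation:
Put-call parity: C - P = S_0 * exp(-qT) - K * exp(-rT).
S_0 * exp(-qT) = 0.9900 * 1.00000000 = 0.99000000
K * exp(-rT) = 0.8800 * 0.99551190 = 0.87605047
P = C - S*exp(-qT) + K*exp(-rT)
P = 0.1150 - 0.99000000 + 0.87605047 = 0.0011


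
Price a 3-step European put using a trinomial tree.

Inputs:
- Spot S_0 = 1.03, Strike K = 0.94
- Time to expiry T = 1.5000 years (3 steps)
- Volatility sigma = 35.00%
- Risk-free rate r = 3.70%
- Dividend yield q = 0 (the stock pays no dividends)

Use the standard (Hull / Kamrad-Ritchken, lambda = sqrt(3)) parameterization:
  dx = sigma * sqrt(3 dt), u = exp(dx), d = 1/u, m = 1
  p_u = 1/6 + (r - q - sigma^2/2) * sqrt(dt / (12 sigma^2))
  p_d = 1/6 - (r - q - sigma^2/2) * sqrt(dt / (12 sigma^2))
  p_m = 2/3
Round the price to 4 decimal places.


dt = T/N = 0.500000; dx = sigma*sqrt(3*dt) = 0.428661
u = exp(dx) = 1.535200; d = 1/u = 0.651381
p_u = 0.152524, p_m = 0.666667, p_d = 0.180810
Discount per step: exp(-r*dt) = 0.981670
Stock lattice S(k, j) with j the centered position index:
  k=0: S(0,+0) = 1.0300
  k=1: S(1,-1) = 0.6709; S(1,+0) = 1.0300; S(1,+1) = 1.5813
  k=2: S(2,-2) = 0.4370; S(2,-1) = 0.6709; S(2,+0) = 1.0300; S(2,+1) = 1.5813; S(2,+2) = 2.4275
  k=3: S(3,-3) = 0.2847; S(3,-2) = 0.4370; S(3,-1) = 0.6709; S(3,+0) = 1.0300; S(3,+1) = 1.5813; S(3,+2) = 2.4275; S(3,+3) = 3.7268
Terminal payoffs V(N, j) = max(K - S_T, 0):
  V(3,-3) = 0.655330; V(3,-2) = 0.502974; V(3,-1) = 0.269078; V(3,+0) = 0.000000; V(3,+1) = 0.000000; V(3,+2) = 0.000000; V(3,+3) = 0.000000
Backward induction: V(k, j) = exp(-r*dt) * [p_u * V(k+1, j+1) + p_m * V(k+1, j) + p_d * V(k+1, j-1)]
  V(2,-2) = exp(-r*dt) * [p_u*0.269078 + p_m*0.502974 + p_d*0.655330] = 0.485776
  V(2,-1) = exp(-r*dt) * [p_u*0.000000 + p_m*0.269078 + p_d*0.502974] = 0.265373
  V(2,+0) = exp(-r*dt) * [p_u*0.000000 + p_m*0.000000 + p_d*0.269078] = 0.047760
  V(2,+1) = exp(-r*dt) * [p_u*0.000000 + p_m*0.000000 + p_d*0.000000] = 0.000000
  V(2,+2) = exp(-r*dt) * [p_u*0.000000 + p_m*0.000000 + p_d*0.000000] = 0.000000
  V(1,-1) = exp(-r*dt) * [p_u*0.047760 + p_m*0.265373 + p_d*0.485776] = 0.267046
  V(1,+0) = exp(-r*dt) * [p_u*0.000000 + p_m*0.047760 + p_d*0.265373] = 0.078359
  V(1,+1) = exp(-r*dt) * [p_u*0.000000 + p_m*0.000000 + p_d*0.047760] = 0.008477
  V(0,+0) = exp(-r*dt) * [p_u*0.008477 + p_m*0.078359 + p_d*0.267046] = 0.099950

Answer: Price = V(0,0) = 0.1000


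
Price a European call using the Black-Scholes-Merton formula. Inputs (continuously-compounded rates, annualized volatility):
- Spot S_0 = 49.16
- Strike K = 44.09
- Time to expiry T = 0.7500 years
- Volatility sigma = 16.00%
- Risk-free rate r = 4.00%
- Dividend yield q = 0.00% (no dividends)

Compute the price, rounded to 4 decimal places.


Answer: Price = 6.8997

Derivation:
d1 = (ln(S/K) + (r - q + 0.5*sigma^2) * T) / (sigma * sqrt(T)) = 1.07132600
d2 = d1 - sigma * sqrt(T) = 0.93276194
exp(-rT) = 0.97044553; exp(-qT) = 1.00000000
C = S_0 * exp(-qT) * N(d1) - K * exp(-rT) * N(d2)
N(d1) = 0.85798856; N(d2) = 0.82452855
C = 49.1600 * 1.00000000 * 0.85798856 - 44.0900 * 0.97044553 * 0.82452855 = 6.8997


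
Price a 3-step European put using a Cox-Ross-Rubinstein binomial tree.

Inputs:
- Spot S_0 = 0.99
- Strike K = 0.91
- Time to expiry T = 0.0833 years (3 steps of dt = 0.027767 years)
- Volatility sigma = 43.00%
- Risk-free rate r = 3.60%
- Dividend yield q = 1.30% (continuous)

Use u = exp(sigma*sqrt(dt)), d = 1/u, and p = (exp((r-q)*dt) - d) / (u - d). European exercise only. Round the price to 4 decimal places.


dt = T/N = 0.027767
u = exp(sigma*sqrt(dt)) = 1.074282; d = 1/u = 0.930854
p = (exp((r-q)*dt) - d) / (u - d) = 0.486549
Discount per step: exp(-r*dt) = 0.999001
Stock lattice S(k, i) with i counting down-moves:
  k=0: S(0,0) = 0.9900
  k=1: S(1,0) = 1.0635; S(1,1) = 0.9215
  k=2: S(2,0) = 1.1425; S(2,1) = 0.9900; S(2,2) = 0.8578
  k=3: S(3,0) = 1.2274; S(3,1) = 1.0635; S(3,2) = 0.9215; S(3,3) = 0.7985
Terminal payoffs V(N, i) = max(K - S_T, 0):
  V(3,0) = 0.000000; V(3,1) = 0.000000; V(3,2) = 0.000000; V(3,3) = 0.111490
Backward induction: V(k, i) = exp(-r*dt) * [p * V(k+1, i) + (1-p) * V(k+1, i+1)].
  V(2,0) = exp(-r*dt) * [p*0.000000 + (1-p)*0.000000] = 0.000000
  V(2,1) = exp(-r*dt) * [p*0.000000 + (1-p)*0.000000] = 0.000000
  V(2,2) = exp(-r*dt) * [p*0.000000 + (1-p)*0.111490] = 0.057187
  V(1,0) = exp(-r*dt) * [p*0.000000 + (1-p)*0.000000] = 0.000000
  V(1,1) = exp(-r*dt) * [p*0.000000 + (1-p)*0.057187] = 0.029334
  V(0,0) = exp(-r*dt) * [p*0.000000 + (1-p)*0.029334] = 0.015046

Answer: Price = V(0,0) = 0.0150


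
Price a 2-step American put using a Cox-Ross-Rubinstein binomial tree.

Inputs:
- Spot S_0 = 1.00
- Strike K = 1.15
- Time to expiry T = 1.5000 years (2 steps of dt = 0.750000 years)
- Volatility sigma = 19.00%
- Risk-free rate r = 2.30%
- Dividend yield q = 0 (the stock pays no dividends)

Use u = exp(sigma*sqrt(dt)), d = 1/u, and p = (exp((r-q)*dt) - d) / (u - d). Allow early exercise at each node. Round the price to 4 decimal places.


dt = T/N = 0.750000
u = exp(sigma*sqrt(dt)) = 1.178856; d = 1/u = 0.848280
p = (exp((r-q)*dt) - d) / (u - d) = 0.511591
Discount per step: exp(-r*dt) = 0.982898
Stock lattice S(k, i) with i counting down-moves:
  k=0: S(0,0) = 1.0000
  k=1: S(1,0) = 1.1789; S(1,1) = 0.8483
  k=2: S(2,0) = 1.3897; S(2,1) = 1.0000; S(2,2) = 0.7196
Terminal payoffs V(N, i) = max(K - S_T, 0):
  V(2,0) = 0.000000; V(2,1) = 0.150000; V(2,2) = 0.430421
Backward induction: V(k, i) = exp(-r*dt) * [p * V(k+1, i) + (1-p) * V(k+1, i+1)]; then take max(V_cont, immediate exercise) for American.
  V(1,0) = exp(-r*dt) * [p*0.000000 + (1-p)*0.150000] = 0.072008; exercise = 0.000000; V(1,0) = max -> 0.072008
  V(1,1) = exp(-r*dt) * [p*0.150000 + (1-p)*0.430421] = 0.282053; exercise = 0.301720; V(1,1) = max -> 0.301720
  V(0,0) = exp(-r*dt) * [p*0.072008 + (1-p)*0.301720] = 0.181052; exercise = 0.150000; V(0,0) = max -> 0.181052

Answer: Price = V(0,0) = 0.1811


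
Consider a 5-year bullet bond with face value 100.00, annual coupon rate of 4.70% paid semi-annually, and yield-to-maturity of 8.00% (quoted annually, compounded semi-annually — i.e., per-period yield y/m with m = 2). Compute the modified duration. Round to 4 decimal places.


Coupon per period c = face * coupon_rate / m = 2.350000
Periods per year m = 2; per-period yield y/m = 0.040000
Number of cashflows N = 10
Cashflows (t years, CF_t, discount factor 1/(1+y/m)^(m*t), PV):
  t = 0.5000: CF_t = 2.350000, DF = 0.961538, PV = 2.259615
  t = 1.0000: CF_t = 2.350000, DF = 0.924556, PV = 2.172707
  t = 1.5000: CF_t = 2.350000, DF = 0.888996, PV = 2.089141
  t = 2.0000: CF_t = 2.350000, DF = 0.854804, PV = 2.008790
  t = 2.5000: CF_t = 2.350000, DF = 0.821927, PV = 1.931529
  t = 3.0000: CF_t = 2.350000, DF = 0.790315, PV = 1.857239
  t = 3.5000: CF_t = 2.350000, DF = 0.759918, PV = 1.785807
  t = 4.0000: CF_t = 2.350000, DF = 0.730690, PV = 1.717122
  t = 4.5000: CF_t = 2.350000, DF = 0.702587, PV = 1.651079
  t = 5.0000: CF_t = 102.350000, DF = 0.675564, PV = 69.143993
Price P = sum_t PV_t = 86.617022
First compute Macaulay numerator sum_t t * PV_t:
  t * PV_t at t = 0.5000: 1.129808
  t * PV_t at t = 1.0000: 2.172707
  t * PV_t at t = 1.5000: 3.133712
  t * PV_t at t = 2.0000: 4.017580
  t * PV_t at t = 2.5000: 4.828822
  t * PV_t at t = 3.0000: 5.571717
  t * PV_t at t = 3.5000: 6.250324
  t * PV_t at t = 4.0000: 6.868488
  t * PV_t at t = 4.5000: 7.429855
  t * PV_t at t = 5.0000: 345.719963
Macaulay duration D = 387.122976 / 86.617022 = 4.469364
Modified duration = D / (1 + y/m) = 4.469364 / (1 + 0.040000) = 4.297465

Answer: Modified duration = 4.2975


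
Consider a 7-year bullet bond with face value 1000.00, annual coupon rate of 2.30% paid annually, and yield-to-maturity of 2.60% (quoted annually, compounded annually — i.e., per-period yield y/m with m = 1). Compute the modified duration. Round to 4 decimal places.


Coupon per period c = face * coupon_rate / m = 23.000000
Periods per year m = 1; per-period yield y/m = 0.026000
Number of cashflows N = 7
Cashflows (t years, CF_t, discount factor 1/(1+y/m)^(m*t), PV):
  t = 1.0000: CF_t = 23.000000, DF = 0.974659, PV = 22.417154
  t = 2.0000: CF_t = 23.000000, DF = 0.949960, PV = 21.849078
  t = 3.0000: CF_t = 23.000000, DF = 0.925887, PV = 21.295398
  t = 4.0000: CF_t = 23.000000, DF = 0.902424, PV = 20.755748
  t = 5.0000: CF_t = 23.000000, DF = 0.879555, PV = 20.229774
  t = 6.0000: CF_t = 23.000000, DF = 0.857266, PV = 19.717129
  t = 7.0000: CF_t = 1023.000000, DF = 0.835542, PV = 854.759838
Price P = sum_t PV_t = 981.024119
First compute Macaulay numerator sum_t t * PV_t:
  t * PV_t at t = 1.0000: 22.417154
  t * PV_t at t = 2.0000: 43.698156
  t * PV_t at t = 3.0000: 63.886193
  t * PV_t at t = 4.0000: 83.022993
  t * PV_t at t = 5.0000: 101.148870
  t * PV_t at t = 6.0000: 118.302772
  t * PV_t at t = 7.0000: 5983.318869
Macaulay duration D = 6415.795007 / 981.024119 = 6.539895
Modified duration = D / (1 + y/m) = 6.539895 / (1 + 0.026000) = 6.374167

Answer: Modified duration = 6.3742


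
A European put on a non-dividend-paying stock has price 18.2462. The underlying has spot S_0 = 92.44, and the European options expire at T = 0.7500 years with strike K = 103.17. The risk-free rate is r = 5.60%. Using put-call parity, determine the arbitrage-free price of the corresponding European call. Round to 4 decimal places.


Put-call parity: C - P = S_0 * exp(-qT) - K * exp(-rT).
S_0 * exp(-qT) = 92.4400 * 1.00000000 = 92.44000000
K * exp(-rT) = 103.1700 * 0.95886978 = 98.92659526
C = P + S*exp(-qT) - K*exp(-rT)
C = 18.2462 + 92.44000000 - 98.92659526 = 11.7596

Answer: Call price = 11.7596


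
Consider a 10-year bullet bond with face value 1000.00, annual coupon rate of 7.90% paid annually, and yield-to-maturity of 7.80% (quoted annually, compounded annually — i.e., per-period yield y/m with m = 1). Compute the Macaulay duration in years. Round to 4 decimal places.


Answer: Macaulay duration = 7.2829 years

Derivation:
Coupon per period c = face * coupon_rate / m = 79.000000
Periods per year m = 1; per-period yield y/m = 0.078000
Number of cashflows N = 10
Cashflows (t years, CF_t, discount factor 1/(1+y/m)^(m*t), PV):
  t = 1.0000: CF_t = 79.000000, DF = 0.927644, PV = 73.283859
  t = 2.0000: CF_t = 79.000000, DF = 0.860523, PV = 67.981316
  t = 3.0000: CF_t = 79.000000, DF = 0.798259, PV = 63.062446
  t = 4.0000: CF_t = 79.000000, DF = 0.740500, PV = 58.499486
  t = 5.0000: CF_t = 79.000000, DF = 0.686920, PV = 54.266684
  t = 6.0000: CF_t = 79.000000, DF = 0.637217, PV = 50.340152
  t = 7.0000: CF_t = 79.000000, DF = 0.591111, PV = 46.697730
  t = 8.0000: CF_t = 79.000000, DF = 0.548340, PV = 43.318859
  t = 9.0000: CF_t = 79.000000, DF = 0.508664, PV = 40.184470
  t = 10.0000: CF_t = 1079.000000, DF = 0.471859, PV = 509.136035
Price P = sum_t PV_t = 1006.771036
Macaulay numerator sum_t t * PV_t:
  t * PV_t at t = 1.0000: 73.283859
  t * PV_t at t = 2.0000: 135.962633
  t * PV_t at t = 3.0000: 189.187337
  t * PV_t at t = 4.0000: 233.997943
  t * PV_t at t = 5.0000: 271.333422
  t * PV_t at t = 6.0000: 302.040915
  t * PV_t at t = 7.0000: 326.884107
  t * PV_t at t = 8.0000: 346.550868
  t * PV_t at t = 9.0000: 361.660229
  t * PV_t at t = 10.0000: 5091.360351
Macaulay duration D = (sum_t t * PV_t) / P = 7332.261662 / 1006.771036 = 7.282949


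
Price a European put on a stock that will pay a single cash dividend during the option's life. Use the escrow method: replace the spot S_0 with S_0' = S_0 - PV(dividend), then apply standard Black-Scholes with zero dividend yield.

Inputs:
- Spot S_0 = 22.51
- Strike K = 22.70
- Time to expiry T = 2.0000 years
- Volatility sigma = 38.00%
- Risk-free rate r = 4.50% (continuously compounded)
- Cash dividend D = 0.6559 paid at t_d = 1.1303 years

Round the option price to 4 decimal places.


Answer: Price = 3.9673

Derivation:
PV(D) = D * exp(-r * t_d) = 0.6559 * 0.95040839 = 0.62337286
S_0' = S_0 - PV(D) = 22.5100 - 0.62337286 = 21.88662714
d1 = (ln(S_0'/K) + (r + sigma^2/2)*T) / (sigma*sqrt(T)) = 0.36827404
d2 = d1 - sigma*sqrt(T) = -0.16912712
exp(-rT) = 0.91393119
N(-d1) = 0.35633445; N(-d2) = 0.56715167
P = K * exp(-rT) * N(-d2) - S_0' * N(-d1) = 22.7000 * 0.91393119 * 0.56715167 - 21.88662714 * 0.35633445 = 3.9673


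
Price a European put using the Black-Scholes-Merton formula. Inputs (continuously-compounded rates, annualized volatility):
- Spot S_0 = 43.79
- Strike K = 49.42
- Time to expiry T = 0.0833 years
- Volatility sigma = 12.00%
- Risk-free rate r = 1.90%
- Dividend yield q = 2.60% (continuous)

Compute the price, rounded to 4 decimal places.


Answer: Price = 5.6467

Derivation:
d1 = (ln(S/K) + (r - q + 0.5*sigma^2) * T) / (sigma * sqrt(T)) = -3.49173515
d2 = d1 - sigma * sqrt(T) = -3.52636923
exp(-rT) = 0.99841855; exp(-qT) = 0.99783654
P = K * exp(-rT) * N(-d2) - S_0 * exp(-qT) * N(-d1)
N(-d1) = 0.99976005; N(-d2) = 0.99978935
P = 49.4200 * 0.99841855 * 0.99978935 - 43.7900 * 0.99783654 * 0.99976005 = 5.6467
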